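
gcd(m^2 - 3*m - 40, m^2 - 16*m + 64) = m - 8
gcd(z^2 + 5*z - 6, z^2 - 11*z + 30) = 1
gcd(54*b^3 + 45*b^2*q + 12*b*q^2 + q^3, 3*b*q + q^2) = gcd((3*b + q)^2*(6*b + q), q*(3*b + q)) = 3*b + q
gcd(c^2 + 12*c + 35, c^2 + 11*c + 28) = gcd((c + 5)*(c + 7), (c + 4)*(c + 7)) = c + 7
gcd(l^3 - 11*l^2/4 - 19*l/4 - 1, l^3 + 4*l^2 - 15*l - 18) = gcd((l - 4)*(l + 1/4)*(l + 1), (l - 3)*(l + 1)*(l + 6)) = l + 1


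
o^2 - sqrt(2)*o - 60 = (o - 6*sqrt(2))*(o + 5*sqrt(2))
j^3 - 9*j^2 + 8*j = j*(j - 8)*(j - 1)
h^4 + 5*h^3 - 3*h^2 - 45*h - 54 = (h - 3)*(h + 2)*(h + 3)^2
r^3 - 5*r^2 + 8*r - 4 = (r - 2)^2*(r - 1)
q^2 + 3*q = q*(q + 3)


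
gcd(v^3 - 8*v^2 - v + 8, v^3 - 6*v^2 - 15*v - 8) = v^2 - 7*v - 8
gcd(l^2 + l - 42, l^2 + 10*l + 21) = l + 7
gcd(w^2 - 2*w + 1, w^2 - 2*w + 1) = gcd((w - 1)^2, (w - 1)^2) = w^2 - 2*w + 1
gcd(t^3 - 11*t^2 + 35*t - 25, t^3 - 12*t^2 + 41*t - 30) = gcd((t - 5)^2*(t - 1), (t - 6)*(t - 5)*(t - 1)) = t^2 - 6*t + 5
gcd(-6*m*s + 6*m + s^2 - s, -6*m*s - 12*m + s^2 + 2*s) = -6*m + s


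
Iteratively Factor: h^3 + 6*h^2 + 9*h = (h + 3)*(h^2 + 3*h) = h*(h + 3)*(h + 3)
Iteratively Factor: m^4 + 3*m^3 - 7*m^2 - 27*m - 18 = (m - 3)*(m^3 + 6*m^2 + 11*m + 6) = (m - 3)*(m + 3)*(m^2 + 3*m + 2) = (m - 3)*(m + 2)*(m + 3)*(m + 1)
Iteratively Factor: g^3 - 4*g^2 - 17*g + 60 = (g + 4)*(g^2 - 8*g + 15) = (g - 5)*(g + 4)*(g - 3)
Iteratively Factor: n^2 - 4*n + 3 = (n - 3)*(n - 1)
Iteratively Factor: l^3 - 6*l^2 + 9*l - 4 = (l - 4)*(l^2 - 2*l + 1) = (l - 4)*(l - 1)*(l - 1)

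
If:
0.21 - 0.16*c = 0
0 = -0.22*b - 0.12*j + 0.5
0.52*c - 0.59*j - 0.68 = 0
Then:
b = 2.27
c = 1.31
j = 0.00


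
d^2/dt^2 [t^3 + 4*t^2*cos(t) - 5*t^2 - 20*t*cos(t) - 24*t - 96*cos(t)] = -4*t^2*cos(t) - 16*t*sin(t) + 20*t*cos(t) + 6*t + 40*sin(t) + 104*cos(t) - 10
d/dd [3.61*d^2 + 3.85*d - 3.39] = 7.22*d + 3.85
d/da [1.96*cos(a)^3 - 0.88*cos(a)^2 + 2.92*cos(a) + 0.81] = (-5.88*cos(a)^2 + 1.76*cos(a) - 2.92)*sin(a)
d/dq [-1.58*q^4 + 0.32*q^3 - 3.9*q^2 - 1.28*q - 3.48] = -6.32*q^3 + 0.96*q^2 - 7.8*q - 1.28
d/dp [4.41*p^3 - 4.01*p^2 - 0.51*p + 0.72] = 13.23*p^2 - 8.02*p - 0.51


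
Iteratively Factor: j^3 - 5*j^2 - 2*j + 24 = (j - 4)*(j^2 - j - 6) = (j - 4)*(j - 3)*(j + 2)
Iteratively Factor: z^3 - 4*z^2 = (z)*(z^2 - 4*z) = z*(z - 4)*(z)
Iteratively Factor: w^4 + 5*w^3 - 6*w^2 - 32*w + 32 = (w + 4)*(w^3 + w^2 - 10*w + 8) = (w + 4)^2*(w^2 - 3*w + 2) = (w - 1)*(w + 4)^2*(w - 2)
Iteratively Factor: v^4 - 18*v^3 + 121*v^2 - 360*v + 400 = (v - 4)*(v^3 - 14*v^2 + 65*v - 100) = (v - 4)^2*(v^2 - 10*v + 25) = (v - 5)*(v - 4)^2*(v - 5)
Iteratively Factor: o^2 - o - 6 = (o - 3)*(o + 2)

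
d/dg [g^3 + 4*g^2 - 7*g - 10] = 3*g^2 + 8*g - 7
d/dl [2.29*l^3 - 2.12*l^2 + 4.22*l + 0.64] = 6.87*l^2 - 4.24*l + 4.22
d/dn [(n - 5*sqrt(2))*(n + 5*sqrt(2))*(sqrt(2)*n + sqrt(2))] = sqrt(2)*(3*n^2 + 2*n - 50)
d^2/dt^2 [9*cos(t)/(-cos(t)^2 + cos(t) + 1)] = (-9*(1 - cos(t)^2)^2 - 9*cos(t)^5 - 36*cos(t)^3 - 9*cos(t)^2 + 45*cos(t) - 9)/(-cos(t)^2 + cos(t) + 1)^3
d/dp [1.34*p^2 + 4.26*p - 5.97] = 2.68*p + 4.26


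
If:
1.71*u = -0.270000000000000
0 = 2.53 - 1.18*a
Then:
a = 2.14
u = -0.16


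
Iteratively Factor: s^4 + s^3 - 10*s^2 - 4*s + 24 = (s - 2)*(s^3 + 3*s^2 - 4*s - 12) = (s - 2)*(s + 2)*(s^2 + s - 6) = (s - 2)^2*(s + 2)*(s + 3)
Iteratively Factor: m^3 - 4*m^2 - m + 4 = (m - 4)*(m^2 - 1) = (m - 4)*(m + 1)*(m - 1)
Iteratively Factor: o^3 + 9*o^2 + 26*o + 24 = (o + 4)*(o^2 + 5*o + 6) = (o + 2)*(o + 4)*(o + 3)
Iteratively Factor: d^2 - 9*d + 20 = (d - 5)*(d - 4)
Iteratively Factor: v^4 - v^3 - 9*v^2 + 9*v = (v + 3)*(v^3 - 4*v^2 + 3*v) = (v - 1)*(v + 3)*(v^2 - 3*v) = (v - 3)*(v - 1)*(v + 3)*(v)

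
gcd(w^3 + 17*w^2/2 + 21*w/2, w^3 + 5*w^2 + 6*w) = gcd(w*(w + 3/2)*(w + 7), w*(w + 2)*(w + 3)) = w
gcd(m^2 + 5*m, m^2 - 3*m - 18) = 1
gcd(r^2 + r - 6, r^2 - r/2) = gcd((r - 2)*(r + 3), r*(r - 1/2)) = 1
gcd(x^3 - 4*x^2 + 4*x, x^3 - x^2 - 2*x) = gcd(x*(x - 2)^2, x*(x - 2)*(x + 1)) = x^2 - 2*x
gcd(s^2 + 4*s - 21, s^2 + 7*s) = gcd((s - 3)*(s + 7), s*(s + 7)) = s + 7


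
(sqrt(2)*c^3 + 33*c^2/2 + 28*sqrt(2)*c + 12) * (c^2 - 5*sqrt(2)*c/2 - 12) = sqrt(2)*c^5 + 23*c^4/2 - 101*sqrt(2)*c^3/4 - 326*c^2 - 366*sqrt(2)*c - 144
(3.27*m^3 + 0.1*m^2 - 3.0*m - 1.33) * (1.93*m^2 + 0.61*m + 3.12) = 6.3111*m^5 + 2.1877*m^4 + 4.4734*m^3 - 4.0849*m^2 - 10.1713*m - 4.1496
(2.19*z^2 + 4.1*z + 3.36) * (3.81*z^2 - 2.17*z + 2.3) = 8.3439*z^4 + 10.8687*z^3 + 8.9416*z^2 + 2.1388*z + 7.728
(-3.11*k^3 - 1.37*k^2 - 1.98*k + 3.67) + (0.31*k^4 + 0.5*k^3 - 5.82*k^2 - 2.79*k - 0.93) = 0.31*k^4 - 2.61*k^3 - 7.19*k^2 - 4.77*k + 2.74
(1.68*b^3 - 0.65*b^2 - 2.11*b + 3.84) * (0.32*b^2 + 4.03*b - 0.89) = 0.5376*b^5 + 6.5624*b^4 - 4.7899*b^3 - 6.696*b^2 + 17.3531*b - 3.4176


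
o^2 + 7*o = o*(o + 7)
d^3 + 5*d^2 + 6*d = d*(d + 2)*(d + 3)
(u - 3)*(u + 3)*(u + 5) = u^3 + 5*u^2 - 9*u - 45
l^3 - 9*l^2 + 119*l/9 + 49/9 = (l - 7)*(l - 7/3)*(l + 1/3)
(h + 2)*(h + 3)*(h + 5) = h^3 + 10*h^2 + 31*h + 30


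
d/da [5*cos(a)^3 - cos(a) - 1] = (1 - 15*cos(a)^2)*sin(a)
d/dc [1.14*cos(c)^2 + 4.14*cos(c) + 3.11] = -(2.28*cos(c) + 4.14)*sin(c)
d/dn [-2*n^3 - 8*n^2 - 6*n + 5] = -6*n^2 - 16*n - 6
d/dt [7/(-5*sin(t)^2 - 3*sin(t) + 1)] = 7*(10*sin(t) + 3)*cos(t)/(5*sin(t)^2 + 3*sin(t) - 1)^2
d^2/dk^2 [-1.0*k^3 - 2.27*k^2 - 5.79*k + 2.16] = -6.0*k - 4.54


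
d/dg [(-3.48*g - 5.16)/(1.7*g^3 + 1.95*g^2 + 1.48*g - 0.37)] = (11.832*g^3 + 33.102*g^2 + 20.124*g + 8.9244)/(2.89*g^6 + 6.63*g^5 + 8.8345*g^4 + 4.514*g^3 + 0.7474*g^2 - 1.0952*g + 0.1369)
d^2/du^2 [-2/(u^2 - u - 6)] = 4*(-u^2 + u + (2*u - 1)^2 + 6)/(-u^2 + u + 6)^3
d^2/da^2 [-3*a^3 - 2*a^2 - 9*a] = -18*a - 4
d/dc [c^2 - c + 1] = 2*c - 1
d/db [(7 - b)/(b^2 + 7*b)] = (b^2 - 14*b - 49)/(b^2*(b^2 + 14*b + 49))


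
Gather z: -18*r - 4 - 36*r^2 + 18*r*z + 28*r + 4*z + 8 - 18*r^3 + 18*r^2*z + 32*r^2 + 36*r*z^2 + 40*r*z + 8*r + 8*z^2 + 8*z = -18*r^3 - 4*r^2 + 18*r + z^2*(36*r + 8) + z*(18*r^2 + 58*r + 12) + 4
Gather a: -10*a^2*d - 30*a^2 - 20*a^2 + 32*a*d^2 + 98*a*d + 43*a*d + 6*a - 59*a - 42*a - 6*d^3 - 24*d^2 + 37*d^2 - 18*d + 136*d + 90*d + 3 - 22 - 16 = a^2*(-10*d - 50) + a*(32*d^2 + 141*d - 95) - 6*d^3 + 13*d^2 + 208*d - 35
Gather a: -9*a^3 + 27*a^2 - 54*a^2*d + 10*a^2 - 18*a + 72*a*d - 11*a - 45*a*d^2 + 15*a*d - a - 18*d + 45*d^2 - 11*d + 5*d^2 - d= -9*a^3 + a^2*(37 - 54*d) + a*(-45*d^2 + 87*d - 30) + 50*d^2 - 30*d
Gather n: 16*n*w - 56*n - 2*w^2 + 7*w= n*(16*w - 56) - 2*w^2 + 7*w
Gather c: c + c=2*c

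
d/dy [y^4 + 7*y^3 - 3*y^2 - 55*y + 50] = 4*y^3 + 21*y^2 - 6*y - 55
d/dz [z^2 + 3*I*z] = 2*z + 3*I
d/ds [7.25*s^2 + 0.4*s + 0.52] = 14.5*s + 0.4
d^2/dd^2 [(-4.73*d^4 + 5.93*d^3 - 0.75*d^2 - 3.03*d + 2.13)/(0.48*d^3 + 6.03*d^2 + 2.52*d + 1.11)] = (3.5527136788005e-15*d^8 + 1.13686837721616e-13*d^7 - 367.204482000001*d^6 - 463.356504*d^5 - 449.382222*d^4 - 301.746816*d^3 + 559.233828*d^2 + 352.912896*d + 13.642128)/(0.110592*d^9 + 4.167936*d^8 + 54.10152*d^7 + 263.786787*d^6 + 303.309684*d^5 + 244.016469*d^4 + 118.979928*d^3 + 43.435521*d^2 + 9.314676*d + 1.367631)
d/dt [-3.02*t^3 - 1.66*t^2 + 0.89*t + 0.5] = -9.06*t^2 - 3.32*t + 0.89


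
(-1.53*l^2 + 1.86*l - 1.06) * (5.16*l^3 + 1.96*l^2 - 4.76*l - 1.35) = -7.8948*l^5 + 6.5988*l^4 + 5.4588*l^3 - 8.8657*l^2 + 2.5346*l + 1.431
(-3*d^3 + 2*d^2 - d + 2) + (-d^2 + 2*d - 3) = -3*d^3 + d^2 + d - 1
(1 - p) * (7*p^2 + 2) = -7*p^3 + 7*p^2 - 2*p + 2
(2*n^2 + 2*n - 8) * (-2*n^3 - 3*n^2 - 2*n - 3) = -4*n^5 - 10*n^4 + 6*n^3 + 14*n^2 + 10*n + 24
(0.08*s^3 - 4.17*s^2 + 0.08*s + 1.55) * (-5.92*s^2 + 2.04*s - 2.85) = -0.4736*s^5 + 24.8496*s^4 - 9.2084*s^3 + 2.8717*s^2 + 2.934*s - 4.4175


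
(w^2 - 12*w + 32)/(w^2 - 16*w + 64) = (w - 4)/(w - 8)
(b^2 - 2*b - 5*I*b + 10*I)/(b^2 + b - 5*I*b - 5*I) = (b - 2)/(b + 1)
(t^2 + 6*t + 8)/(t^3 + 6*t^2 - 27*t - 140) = (t + 2)/(t^2 + 2*t - 35)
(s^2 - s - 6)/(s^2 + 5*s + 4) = (s^2 - s - 6)/(s^2 + 5*s + 4)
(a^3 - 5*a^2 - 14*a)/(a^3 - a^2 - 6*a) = (a - 7)/(a - 3)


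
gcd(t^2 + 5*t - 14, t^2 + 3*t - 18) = 1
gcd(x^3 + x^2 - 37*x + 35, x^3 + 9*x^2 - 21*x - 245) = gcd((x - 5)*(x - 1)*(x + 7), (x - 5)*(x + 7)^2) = x^2 + 2*x - 35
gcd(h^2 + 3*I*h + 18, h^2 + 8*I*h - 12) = h + 6*I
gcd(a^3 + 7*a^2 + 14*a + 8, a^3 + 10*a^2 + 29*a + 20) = a^2 + 5*a + 4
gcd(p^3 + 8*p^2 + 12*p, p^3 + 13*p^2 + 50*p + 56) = p + 2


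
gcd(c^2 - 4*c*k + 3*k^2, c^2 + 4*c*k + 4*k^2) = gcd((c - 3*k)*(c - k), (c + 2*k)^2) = 1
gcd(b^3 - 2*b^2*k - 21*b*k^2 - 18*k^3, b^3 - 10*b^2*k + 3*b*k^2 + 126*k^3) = b^2 - 3*b*k - 18*k^2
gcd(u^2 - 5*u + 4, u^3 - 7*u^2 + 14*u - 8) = u^2 - 5*u + 4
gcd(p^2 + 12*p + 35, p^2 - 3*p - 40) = p + 5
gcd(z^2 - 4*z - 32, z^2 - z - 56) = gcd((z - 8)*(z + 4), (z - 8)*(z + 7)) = z - 8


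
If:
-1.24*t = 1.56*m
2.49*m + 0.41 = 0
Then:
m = -0.16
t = 0.21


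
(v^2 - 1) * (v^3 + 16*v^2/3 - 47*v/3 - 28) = v^5 + 16*v^4/3 - 50*v^3/3 - 100*v^2/3 + 47*v/3 + 28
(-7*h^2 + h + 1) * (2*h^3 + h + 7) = -14*h^5 + 2*h^4 - 5*h^3 - 48*h^2 + 8*h + 7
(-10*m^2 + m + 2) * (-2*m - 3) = 20*m^3 + 28*m^2 - 7*m - 6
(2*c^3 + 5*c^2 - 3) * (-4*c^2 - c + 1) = -8*c^5 - 22*c^4 - 3*c^3 + 17*c^2 + 3*c - 3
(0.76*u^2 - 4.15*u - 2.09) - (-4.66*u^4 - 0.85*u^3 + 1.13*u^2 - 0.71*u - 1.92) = 4.66*u^4 + 0.85*u^3 - 0.37*u^2 - 3.44*u - 0.17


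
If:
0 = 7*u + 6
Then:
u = -6/7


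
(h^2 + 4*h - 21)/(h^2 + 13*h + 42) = (h - 3)/(h + 6)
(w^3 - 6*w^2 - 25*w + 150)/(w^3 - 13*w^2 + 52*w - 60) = (w + 5)/(w - 2)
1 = 1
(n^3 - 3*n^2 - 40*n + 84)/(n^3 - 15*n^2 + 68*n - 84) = (n + 6)/(n - 6)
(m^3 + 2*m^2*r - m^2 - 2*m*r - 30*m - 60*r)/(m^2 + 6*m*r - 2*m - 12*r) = (m^3 + 2*m^2*r - m^2 - 2*m*r - 30*m - 60*r)/(m^2 + 6*m*r - 2*m - 12*r)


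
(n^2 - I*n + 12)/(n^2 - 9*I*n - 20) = (n + 3*I)/(n - 5*I)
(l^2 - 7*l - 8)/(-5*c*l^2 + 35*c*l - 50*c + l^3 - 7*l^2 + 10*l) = (-l^2 + 7*l + 8)/(5*c*l^2 - 35*c*l + 50*c - l^3 + 7*l^2 - 10*l)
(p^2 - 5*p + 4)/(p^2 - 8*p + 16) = (p - 1)/(p - 4)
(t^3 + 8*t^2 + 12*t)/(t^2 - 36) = t*(t + 2)/(t - 6)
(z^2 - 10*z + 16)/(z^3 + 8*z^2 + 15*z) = (z^2 - 10*z + 16)/(z*(z^2 + 8*z + 15))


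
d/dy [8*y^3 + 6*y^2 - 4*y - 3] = 24*y^2 + 12*y - 4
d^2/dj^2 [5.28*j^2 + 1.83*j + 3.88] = 10.5600000000000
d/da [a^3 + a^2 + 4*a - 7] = 3*a^2 + 2*a + 4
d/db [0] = 0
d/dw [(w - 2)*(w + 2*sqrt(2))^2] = (w + 2*sqrt(2))*(3*w - 4 + 2*sqrt(2))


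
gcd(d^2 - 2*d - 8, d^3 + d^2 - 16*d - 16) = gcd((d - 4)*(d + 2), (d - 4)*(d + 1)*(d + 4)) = d - 4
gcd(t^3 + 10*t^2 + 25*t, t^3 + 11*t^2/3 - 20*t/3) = t^2 + 5*t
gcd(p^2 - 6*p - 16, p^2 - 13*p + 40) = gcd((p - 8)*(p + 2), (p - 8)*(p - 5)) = p - 8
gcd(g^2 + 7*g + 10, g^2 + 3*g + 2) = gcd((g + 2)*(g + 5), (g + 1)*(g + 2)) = g + 2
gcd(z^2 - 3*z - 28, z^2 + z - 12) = z + 4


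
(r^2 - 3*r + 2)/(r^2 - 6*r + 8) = (r - 1)/(r - 4)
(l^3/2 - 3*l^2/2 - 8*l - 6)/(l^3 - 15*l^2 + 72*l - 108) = (l^2 + 3*l + 2)/(2*(l^2 - 9*l + 18))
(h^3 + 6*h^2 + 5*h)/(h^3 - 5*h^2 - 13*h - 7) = h*(h + 5)/(h^2 - 6*h - 7)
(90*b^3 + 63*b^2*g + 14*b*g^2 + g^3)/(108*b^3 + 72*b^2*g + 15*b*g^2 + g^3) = (5*b + g)/(6*b + g)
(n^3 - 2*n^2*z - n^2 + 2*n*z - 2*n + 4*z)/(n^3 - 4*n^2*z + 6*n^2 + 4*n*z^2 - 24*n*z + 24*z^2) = (-n^2 + n + 2)/(-n^2 + 2*n*z - 6*n + 12*z)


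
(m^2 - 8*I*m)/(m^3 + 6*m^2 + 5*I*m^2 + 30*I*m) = (m - 8*I)/(m^2 + m*(6 + 5*I) + 30*I)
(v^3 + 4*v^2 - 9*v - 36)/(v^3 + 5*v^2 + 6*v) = (v^2 + v - 12)/(v*(v + 2))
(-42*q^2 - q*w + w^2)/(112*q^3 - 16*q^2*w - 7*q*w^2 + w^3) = (-6*q - w)/(16*q^2 - w^2)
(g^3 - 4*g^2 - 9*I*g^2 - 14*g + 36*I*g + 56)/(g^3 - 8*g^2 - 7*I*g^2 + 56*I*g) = (g^2 - 2*g*(2 + I) + 8*I)/(g*(g - 8))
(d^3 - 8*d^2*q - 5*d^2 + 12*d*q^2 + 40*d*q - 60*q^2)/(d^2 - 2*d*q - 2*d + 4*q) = (d^2 - 6*d*q - 5*d + 30*q)/(d - 2)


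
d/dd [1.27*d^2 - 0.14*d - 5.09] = 2.54*d - 0.14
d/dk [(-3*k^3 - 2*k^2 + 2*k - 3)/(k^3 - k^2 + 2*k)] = (5*k^4 - 16*k^3 + 7*k^2 - 6*k + 6)/(k^2*(k^4 - 2*k^3 + 5*k^2 - 4*k + 4))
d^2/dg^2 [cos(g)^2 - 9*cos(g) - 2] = 9*cos(g) - 2*cos(2*g)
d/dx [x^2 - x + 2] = 2*x - 1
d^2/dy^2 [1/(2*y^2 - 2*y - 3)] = 4*(2*y^2 - 2*y - 2*(2*y - 1)^2 - 3)/(-2*y^2 + 2*y + 3)^3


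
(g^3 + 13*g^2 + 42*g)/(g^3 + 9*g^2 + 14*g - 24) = g*(g + 7)/(g^2 + 3*g - 4)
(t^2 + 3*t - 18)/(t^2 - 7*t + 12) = (t + 6)/(t - 4)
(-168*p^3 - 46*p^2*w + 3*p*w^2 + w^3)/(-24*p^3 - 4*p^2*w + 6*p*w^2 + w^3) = (28*p^2 + 3*p*w - w^2)/(4*p^2 - w^2)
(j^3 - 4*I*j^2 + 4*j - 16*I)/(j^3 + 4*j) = (j - 4*I)/j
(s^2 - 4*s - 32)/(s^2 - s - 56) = (s + 4)/(s + 7)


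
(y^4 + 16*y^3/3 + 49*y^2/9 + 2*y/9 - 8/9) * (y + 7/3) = y^5 + 23*y^4/3 + 161*y^3/9 + 349*y^2/27 - 10*y/27 - 56/27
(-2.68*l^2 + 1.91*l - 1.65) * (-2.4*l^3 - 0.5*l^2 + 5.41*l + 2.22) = 6.432*l^5 - 3.244*l^4 - 11.4938*l^3 + 5.2085*l^2 - 4.6863*l - 3.663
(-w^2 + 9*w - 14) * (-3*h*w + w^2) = 3*h*w^3 - 27*h*w^2 + 42*h*w - w^4 + 9*w^3 - 14*w^2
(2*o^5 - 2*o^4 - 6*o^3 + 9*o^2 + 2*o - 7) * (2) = 4*o^5 - 4*o^4 - 12*o^3 + 18*o^2 + 4*o - 14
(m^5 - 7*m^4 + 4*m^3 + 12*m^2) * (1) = m^5 - 7*m^4 + 4*m^3 + 12*m^2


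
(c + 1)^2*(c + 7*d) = c^3 + 7*c^2*d + 2*c^2 + 14*c*d + c + 7*d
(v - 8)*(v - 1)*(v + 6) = v^3 - 3*v^2 - 46*v + 48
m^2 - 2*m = m*(m - 2)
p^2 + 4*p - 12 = (p - 2)*(p + 6)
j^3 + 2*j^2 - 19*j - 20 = (j - 4)*(j + 1)*(j + 5)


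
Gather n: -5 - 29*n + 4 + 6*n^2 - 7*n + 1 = 6*n^2 - 36*n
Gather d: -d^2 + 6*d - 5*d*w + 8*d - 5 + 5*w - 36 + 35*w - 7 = -d^2 + d*(14 - 5*w) + 40*w - 48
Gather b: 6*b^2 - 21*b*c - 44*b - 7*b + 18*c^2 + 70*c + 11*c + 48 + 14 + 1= 6*b^2 + b*(-21*c - 51) + 18*c^2 + 81*c + 63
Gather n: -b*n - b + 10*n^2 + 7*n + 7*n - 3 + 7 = -b + 10*n^2 + n*(14 - b) + 4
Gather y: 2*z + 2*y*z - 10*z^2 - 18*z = 2*y*z - 10*z^2 - 16*z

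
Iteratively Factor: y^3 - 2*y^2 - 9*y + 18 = (y + 3)*(y^2 - 5*y + 6) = (y - 3)*(y + 3)*(y - 2)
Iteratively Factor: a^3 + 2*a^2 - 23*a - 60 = (a - 5)*(a^2 + 7*a + 12) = (a - 5)*(a + 3)*(a + 4)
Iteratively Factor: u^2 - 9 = (u - 3)*(u + 3)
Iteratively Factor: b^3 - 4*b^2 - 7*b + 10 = (b - 5)*(b^2 + b - 2) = (b - 5)*(b + 2)*(b - 1)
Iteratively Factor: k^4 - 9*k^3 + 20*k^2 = (k)*(k^3 - 9*k^2 + 20*k) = k*(k - 5)*(k^2 - 4*k) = k*(k - 5)*(k - 4)*(k)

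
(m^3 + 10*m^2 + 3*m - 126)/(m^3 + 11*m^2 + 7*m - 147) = (m + 6)/(m + 7)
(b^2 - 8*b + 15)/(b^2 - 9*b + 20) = (b - 3)/(b - 4)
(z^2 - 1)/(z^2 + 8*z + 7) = (z - 1)/(z + 7)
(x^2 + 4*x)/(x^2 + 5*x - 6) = x*(x + 4)/(x^2 + 5*x - 6)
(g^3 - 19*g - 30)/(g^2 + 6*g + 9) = (g^2 - 3*g - 10)/(g + 3)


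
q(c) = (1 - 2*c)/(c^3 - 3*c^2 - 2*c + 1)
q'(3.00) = 1.80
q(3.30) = 2.40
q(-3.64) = -0.10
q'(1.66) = 0.10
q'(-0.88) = -250.16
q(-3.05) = -0.14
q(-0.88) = -11.28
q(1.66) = 0.39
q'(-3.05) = -0.09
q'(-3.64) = -0.05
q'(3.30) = 12.04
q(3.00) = 1.00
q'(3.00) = 1.80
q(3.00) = 1.00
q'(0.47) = 5.01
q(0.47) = -0.12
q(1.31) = 0.36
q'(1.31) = 0.07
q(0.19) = 1.20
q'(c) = (1 - 2*c)*(-3*c^2 + 6*c + 2)/(c^3 - 3*c^2 - 2*c + 1)^2 - 2/(c^3 - 3*c^2 - 2*c + 1) = c*(4*c^2 - 9*c + 6)/(c^6 - 6*c^5 + 5*c^4 + 14*c^3 - 2*c^2 - 4*c + 1)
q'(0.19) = 3.13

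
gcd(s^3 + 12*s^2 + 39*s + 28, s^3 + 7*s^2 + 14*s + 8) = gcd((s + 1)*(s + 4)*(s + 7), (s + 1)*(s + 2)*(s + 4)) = s^2 + 5*s + 4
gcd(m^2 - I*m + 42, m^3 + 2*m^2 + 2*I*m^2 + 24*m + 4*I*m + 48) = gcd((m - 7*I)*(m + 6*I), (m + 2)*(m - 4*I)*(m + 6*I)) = m + 6*I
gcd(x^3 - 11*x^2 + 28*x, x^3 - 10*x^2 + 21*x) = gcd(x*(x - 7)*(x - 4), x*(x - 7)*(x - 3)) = x^2 - 7*x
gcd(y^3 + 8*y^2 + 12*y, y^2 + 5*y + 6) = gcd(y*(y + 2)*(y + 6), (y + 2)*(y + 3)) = y + 2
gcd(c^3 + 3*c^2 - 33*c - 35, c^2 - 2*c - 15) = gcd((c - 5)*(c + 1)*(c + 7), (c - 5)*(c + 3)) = c - 5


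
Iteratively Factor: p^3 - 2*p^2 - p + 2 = (p - 2)*(p^2 - 1) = (p - 2)*(p + 1)*(p - 1)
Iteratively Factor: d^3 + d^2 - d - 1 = (d + 1)*(d^2 - 1) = (d + 1)^2*(d - 1)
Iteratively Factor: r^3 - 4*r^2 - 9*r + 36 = (r - 4)*(r^2 - 9) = (r - 4)*(r + 3)*(r - 3)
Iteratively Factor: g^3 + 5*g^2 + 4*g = (g + 4)*(g^2 + g) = (g + 1)*(g + 4)*(g)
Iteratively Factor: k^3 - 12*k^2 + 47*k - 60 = (k - 5)*(k^2 - 7*k + 12) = (k - 5)*(k - 4)*(k - 3)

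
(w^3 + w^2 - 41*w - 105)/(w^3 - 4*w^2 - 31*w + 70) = (w + 3)/(w - 2)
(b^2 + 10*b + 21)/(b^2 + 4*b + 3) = (b + 7)/(b + 1)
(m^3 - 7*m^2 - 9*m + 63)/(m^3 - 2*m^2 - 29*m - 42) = (m - 3)/(m + 2)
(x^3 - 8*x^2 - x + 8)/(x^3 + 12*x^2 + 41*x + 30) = (x^2 - 9*x + 8)/(x^2 + 11*x + 30)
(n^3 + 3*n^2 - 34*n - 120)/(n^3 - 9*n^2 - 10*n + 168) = (n + 5)/(n - 7)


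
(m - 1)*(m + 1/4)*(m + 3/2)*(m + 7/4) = m^4 + 5*m^3/2 - m^2/16 - 89*m/32 - 21/32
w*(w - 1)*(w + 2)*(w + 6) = w^4 + 7*w^3 + 4*w^2 - 12*w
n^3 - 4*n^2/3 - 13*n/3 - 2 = (n - 3)*(n + 2/3)*(n + 1)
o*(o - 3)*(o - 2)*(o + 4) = o^4 - o^3 - 14*o^2 + 24*o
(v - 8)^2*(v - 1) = v^3 - 17*v^2 + 80*v - 64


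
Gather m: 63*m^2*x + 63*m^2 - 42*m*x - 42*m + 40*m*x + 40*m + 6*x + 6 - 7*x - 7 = m^2*(63*x + 63) + m*(-2*x - 2) - x - 1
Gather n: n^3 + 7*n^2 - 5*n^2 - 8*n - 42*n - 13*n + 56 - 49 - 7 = n^3 + 2*n^2 - 63*n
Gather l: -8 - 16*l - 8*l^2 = -8*l^2 - 16*l - 8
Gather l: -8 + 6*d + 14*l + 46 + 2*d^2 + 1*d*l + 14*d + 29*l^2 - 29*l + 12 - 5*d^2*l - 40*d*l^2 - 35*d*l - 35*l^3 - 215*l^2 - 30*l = 2*d^2 + 20*d - 35*l^3 + l^2*(-40*d - 186) + l*(-5*d^2 - 34*d - 45) + 50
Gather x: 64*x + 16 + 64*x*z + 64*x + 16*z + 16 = x*(64*z + 128) + 16*z + 32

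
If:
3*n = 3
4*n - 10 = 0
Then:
No Solution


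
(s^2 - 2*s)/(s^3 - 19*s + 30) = s/(s^2 + 2*s - 15)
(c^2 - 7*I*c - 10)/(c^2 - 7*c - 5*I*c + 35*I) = (c - 2*I)/(c - 7)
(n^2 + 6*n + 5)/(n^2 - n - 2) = (n + 5)/(n - 2)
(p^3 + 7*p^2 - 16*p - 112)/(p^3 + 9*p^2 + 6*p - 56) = (p - 4)/(p - 2)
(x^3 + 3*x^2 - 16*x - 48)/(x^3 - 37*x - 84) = (x - 4)/(x - 7)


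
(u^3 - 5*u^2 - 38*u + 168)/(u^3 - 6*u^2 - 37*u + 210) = (u - 4)/(u - 5)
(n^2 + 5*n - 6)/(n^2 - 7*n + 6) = (n + 6)/(n - 6)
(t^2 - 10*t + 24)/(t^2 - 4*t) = (t - 6)/t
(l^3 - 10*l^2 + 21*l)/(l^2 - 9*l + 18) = l*(l - 7)/(l - 6)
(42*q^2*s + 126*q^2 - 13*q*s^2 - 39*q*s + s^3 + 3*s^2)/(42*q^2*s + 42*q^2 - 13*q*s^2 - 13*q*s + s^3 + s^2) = (s + 3)/(s + 1)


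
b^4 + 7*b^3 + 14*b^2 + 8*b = b*(b + 1)*(b + 2)*(b + 4)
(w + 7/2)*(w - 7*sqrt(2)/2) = w^2 - 7*sqrt(2)*w/2 + 7*w/2 - 49*sqrt(2)/4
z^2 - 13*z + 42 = (z - 7)*(z - 6)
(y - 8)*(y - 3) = y^2 - 11*y + 24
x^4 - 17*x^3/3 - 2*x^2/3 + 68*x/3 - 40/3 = (x - 5)*(x - 2)*(x - 2/3)*(x + 2)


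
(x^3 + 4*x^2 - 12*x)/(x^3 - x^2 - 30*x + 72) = x*(x - 2)/(x^2 - 7*x + 12)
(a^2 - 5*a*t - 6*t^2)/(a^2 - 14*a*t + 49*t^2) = (a^2 - 5*a*t - 6*t^2)/(a^2 - 14*a*t + 49*t^2)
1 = 1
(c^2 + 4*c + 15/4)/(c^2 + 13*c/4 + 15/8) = 2*(2*c + 3)/(4*c + 3)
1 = 1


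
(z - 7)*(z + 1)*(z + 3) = z^3 - 3*z^2 - 25*z - 21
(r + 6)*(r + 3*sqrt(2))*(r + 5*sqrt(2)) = r^3 + 6*r^2 + 8*sqrt(2)*r^2 + 30*r + 48*sqrt(2)*r + 180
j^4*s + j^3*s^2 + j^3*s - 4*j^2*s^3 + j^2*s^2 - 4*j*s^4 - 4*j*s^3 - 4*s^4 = (j - 2*s)*(j + s)*(j + 2*s)*(j*s + s)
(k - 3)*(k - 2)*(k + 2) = k^3 - 3*k^2 - 4*k + 12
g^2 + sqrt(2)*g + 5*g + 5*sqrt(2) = (g + 5)*(g + sqrt(2))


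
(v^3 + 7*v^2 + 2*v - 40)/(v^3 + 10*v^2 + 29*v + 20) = (v - 2)/(v + 1)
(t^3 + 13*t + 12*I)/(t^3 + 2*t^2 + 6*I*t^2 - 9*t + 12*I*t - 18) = (t^2 - 3*I*t + 4)/(t^2 + t*(2 + 3*I) + 6*I)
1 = 1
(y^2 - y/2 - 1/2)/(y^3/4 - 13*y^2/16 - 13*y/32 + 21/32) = 16*(2*y^2 - y - 1)/(8*y^3 - 26*y^2 - 13*y + 21)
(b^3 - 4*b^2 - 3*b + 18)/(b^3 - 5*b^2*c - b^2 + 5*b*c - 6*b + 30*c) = (b - 3)/(b - 5*c)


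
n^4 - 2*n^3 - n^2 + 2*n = n*(n - 2)*(n - 1)*(n + 1)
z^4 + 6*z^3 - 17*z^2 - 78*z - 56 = (z - 4)*(z + 1)*(z + 2)*(z + 7)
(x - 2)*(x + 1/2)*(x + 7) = x^3 + 11*x^2/2 - 23*x/2 - 7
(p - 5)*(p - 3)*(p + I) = p^3 - 8*p^2 + I*p^2 + 15*p - 8*I*p + 15*I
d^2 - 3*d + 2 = (d - 2)*(d - 1)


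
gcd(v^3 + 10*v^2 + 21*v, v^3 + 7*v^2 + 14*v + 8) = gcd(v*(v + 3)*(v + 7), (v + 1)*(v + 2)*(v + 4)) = 1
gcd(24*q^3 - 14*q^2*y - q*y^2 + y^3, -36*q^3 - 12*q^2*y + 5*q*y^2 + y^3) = -3*q + y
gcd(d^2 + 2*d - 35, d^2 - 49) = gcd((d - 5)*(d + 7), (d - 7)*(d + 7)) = d + 7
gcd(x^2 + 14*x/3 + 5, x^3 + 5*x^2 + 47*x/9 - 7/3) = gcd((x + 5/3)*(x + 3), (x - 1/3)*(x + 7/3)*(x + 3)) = x + 3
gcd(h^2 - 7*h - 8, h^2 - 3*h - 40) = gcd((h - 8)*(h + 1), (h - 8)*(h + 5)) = h - 8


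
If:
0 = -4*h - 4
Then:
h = -1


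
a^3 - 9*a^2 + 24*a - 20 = (a - 5)*(a - 2)^2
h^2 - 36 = (h - 6)*(h + 6)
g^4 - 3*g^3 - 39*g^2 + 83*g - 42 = (g - 7)*(g - 1)^2*(g + 6)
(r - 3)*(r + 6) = r^2 + 3*r - 18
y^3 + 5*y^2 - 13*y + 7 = (y - 1)^2*(y + 7)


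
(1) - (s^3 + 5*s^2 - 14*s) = -s^3 - 5*s^2 + 14*s + 1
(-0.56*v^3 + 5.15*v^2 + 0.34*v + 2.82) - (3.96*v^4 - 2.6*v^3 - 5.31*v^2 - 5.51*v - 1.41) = -3.96*v^4 + 2.04*v^3 + 10.46*v^2 + 5.85*v + 4.23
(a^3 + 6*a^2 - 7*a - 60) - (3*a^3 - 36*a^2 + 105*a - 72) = -2*a^3 + 42*a^2 - 112*a + 12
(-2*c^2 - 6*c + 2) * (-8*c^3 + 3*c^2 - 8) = 16*c^5 + 42*c^4 - 34*c^3 + 22*c^2 + 48*c - 16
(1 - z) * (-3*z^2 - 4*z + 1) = 3*z^3 + z^2 - 5*z + 1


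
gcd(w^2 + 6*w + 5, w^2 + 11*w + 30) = w + 5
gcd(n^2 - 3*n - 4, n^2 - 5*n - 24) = 1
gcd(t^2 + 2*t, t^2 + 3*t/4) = t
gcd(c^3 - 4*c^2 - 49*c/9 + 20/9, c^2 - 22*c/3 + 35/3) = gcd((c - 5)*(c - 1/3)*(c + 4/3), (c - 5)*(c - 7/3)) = c - 5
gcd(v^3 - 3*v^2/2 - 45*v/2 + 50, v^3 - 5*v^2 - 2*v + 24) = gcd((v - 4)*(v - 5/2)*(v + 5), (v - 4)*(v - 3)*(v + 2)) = v - 4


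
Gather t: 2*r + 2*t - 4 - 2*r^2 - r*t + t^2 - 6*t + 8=-2*r^2 + 2*r + t^2 + t*(-r - 4) + 4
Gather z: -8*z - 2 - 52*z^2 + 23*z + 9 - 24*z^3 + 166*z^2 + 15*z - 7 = -24*z^3 + 114*z^2 + 30*z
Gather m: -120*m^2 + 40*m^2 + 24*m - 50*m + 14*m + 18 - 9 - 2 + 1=-80*m^2 - 12*m + 8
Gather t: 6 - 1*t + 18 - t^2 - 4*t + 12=-t^2 - 5*t + 36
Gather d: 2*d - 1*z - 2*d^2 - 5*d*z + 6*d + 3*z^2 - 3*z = -2*d^2 + d*(8 - 5*z) + 3*z^2 - 4*z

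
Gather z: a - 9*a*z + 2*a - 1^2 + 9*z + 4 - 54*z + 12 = 3*a + z*(-9*a - 45) + 15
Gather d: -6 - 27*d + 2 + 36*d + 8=9*d + 4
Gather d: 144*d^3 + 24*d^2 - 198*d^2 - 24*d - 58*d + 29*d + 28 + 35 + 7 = 144*d^3 - 174*d^2 - 53*d + 70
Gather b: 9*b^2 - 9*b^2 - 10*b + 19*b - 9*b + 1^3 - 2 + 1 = 0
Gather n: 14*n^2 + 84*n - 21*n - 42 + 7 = 14*n^2 + 63*n - 35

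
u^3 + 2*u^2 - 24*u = u*(u - 4)*(u + 6)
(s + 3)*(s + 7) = s^2 + 10*s + 21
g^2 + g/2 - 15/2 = (g - 5/2)*(g + 3)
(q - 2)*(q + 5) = q^2 + 3*q - 10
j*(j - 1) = j^2 - j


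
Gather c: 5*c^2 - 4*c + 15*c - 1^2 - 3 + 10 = 5*c^2 + 11*c + 6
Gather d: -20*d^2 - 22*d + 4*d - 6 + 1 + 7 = -20*d^2 - 18*d + 2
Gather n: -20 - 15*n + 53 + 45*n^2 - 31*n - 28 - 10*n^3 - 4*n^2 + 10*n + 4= -10*n^3 + 41*n^2 - 36*n + 9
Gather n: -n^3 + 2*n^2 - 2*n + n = -n^3 + 2*n^2 - n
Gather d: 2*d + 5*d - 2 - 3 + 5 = 7*d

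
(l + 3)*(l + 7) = l^2 + 10*l + 21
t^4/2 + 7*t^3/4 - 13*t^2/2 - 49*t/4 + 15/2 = (t/2 + 1)*(t - 3)*(t - 1/2)*(t + 5)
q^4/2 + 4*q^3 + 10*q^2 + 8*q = q*(q/2 + 1)*(q + 2)*(q + 4)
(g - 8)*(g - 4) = g^2 - 12*g + 32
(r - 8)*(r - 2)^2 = r^3 - 12*r^2 + 36*r - 32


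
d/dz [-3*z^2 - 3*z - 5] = -6*z - 3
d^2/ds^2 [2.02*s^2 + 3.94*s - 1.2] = 4.04000000000000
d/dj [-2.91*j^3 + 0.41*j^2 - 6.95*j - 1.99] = -8.73*j^2 + 0.82*j - 6.95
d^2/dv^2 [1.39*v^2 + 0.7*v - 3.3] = 2.78000000000000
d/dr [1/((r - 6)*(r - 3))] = (9 - 2*r)/(r^4 - 18*r^3 + 117*r^2 - 324*r + 324)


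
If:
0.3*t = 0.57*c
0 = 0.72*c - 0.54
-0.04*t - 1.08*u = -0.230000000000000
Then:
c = 0.75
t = 1.42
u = 0.16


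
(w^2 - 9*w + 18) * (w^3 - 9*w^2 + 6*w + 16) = w^5 - 18*w^4 + 105*w^3 - 200*w^2 - 36*w + 288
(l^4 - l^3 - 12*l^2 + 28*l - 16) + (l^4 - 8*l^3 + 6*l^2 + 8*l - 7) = 2*l^4 - 9*l^3 - 6*l^2 + 36*l - 23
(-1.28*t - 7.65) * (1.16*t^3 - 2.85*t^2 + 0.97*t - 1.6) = -1.4848*t^4 - 5.226*t^3 + 20.5609*t^2 - 5.3725*t + 12.24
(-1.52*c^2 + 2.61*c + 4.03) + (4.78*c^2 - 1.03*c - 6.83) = 3.26*c^2 + 1.58*c - 2.8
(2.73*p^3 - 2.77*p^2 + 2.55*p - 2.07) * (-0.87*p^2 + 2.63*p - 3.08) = -2.3751*p^5 + 9.5898*p^4 - 17.912*p^3 + 17.039*p^2 - 13.2981*p + 6.3756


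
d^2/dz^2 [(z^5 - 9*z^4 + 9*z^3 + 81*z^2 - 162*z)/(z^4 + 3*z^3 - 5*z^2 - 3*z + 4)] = 4*(25*z^7 + 86*z^6 + 24*z^5 - 1154*z^4 - 2773*z^3 - 2592*z^2 - 5292*z - 324)/(z^10 + 11*z^9 + 33*z^8 - 17*z^7 - 169*z^6 - 15*z^5 + 299*z^4 + 37*z^3 - 228*z^2 - 16*z + 64)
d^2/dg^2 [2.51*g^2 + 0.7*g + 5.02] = 5.02000000000000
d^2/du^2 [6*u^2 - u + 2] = 12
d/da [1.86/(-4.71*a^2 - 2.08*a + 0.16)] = (17.5212*a + 3.8688)/(4.71*a^2 + 2.08*a - 0.16)^2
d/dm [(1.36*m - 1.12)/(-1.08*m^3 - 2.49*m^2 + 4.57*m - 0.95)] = (2.9376*m^3 - 0.2424*m^2 - 5.5776*m + 3.8264)/(1.1664*m^6 + 5.3784*m^5 - 3.6711*m^4 - 20.7066*m^3 + 25.6159*m^2 - 8.683*m + 0.9025)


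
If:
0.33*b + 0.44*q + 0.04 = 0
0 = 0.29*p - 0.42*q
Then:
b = -1.33333333333333*q - 0.121212121212121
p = 1.44827586206897*q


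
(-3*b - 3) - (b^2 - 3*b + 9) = -b^2 - 12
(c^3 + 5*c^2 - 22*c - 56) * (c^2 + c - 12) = c^5 + 6*c^4 - 29*c^3 - 138*c^2 + 208*c + 672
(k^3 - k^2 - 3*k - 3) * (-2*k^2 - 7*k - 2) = -2*k^5 - 5*k^4 + 11*k^3 + 29*k^2 + 27*k + 6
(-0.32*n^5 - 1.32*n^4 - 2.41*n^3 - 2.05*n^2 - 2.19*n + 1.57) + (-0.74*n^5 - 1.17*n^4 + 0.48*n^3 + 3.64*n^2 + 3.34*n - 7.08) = -1.06*n^5 - 2.49*n^4 - 1.93*n^3 + 1.59*n^2 + 1.15*n - 5.51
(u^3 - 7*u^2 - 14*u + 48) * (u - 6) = u^4 - 13*u^3 + 28*u^2 + 132*u - 288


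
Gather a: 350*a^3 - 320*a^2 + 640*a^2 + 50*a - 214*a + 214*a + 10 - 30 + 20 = 350*a^3 + 320*a^2 + 50*a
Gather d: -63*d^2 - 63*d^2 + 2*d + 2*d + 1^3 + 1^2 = -126*d^2 + 4*d + 2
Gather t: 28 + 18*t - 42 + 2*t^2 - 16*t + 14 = 2*t^2 + 2*t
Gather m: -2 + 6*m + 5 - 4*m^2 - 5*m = -4*m^2 + m + 3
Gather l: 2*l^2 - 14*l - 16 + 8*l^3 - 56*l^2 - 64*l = 8*l^3 - 54*l^2 - 78*l - 16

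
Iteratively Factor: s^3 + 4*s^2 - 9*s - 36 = (s - 3)*(s^2 + 7*s + 12) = (s - 3)*(s + 4)*(s + 3)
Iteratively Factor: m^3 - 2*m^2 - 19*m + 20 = (m - 5)*(m^2 + 3*m - 4) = (m - 5)*(m + 4)*(m - 1)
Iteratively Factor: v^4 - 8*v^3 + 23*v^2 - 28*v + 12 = (v - 2)*(v^3 - 6*v^2 + 11*v - 6) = (v - 3)*(v - 2)*(v^2 - 3*v + 2) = (v - 3)*(v - 2)^2*(v - 1)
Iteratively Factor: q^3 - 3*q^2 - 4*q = (q - 4)*(q^2 + q) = (q - 4)*(q + 1)*(q)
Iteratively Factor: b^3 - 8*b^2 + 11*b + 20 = (b - 4)*(b^2 - 4*b - 5) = (b - 5)*(b - 4)*(b + 1)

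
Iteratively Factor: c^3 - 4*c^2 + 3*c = (c - 3)*(c^2 - c) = (c - 3)*(c - 1)*(c)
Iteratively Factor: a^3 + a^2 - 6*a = (a + 3)*(a^2 - 2*a) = a*(a + 3)*(a - 2)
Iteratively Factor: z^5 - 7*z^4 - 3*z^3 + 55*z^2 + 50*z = (z + 2)*(z^4 - 9*z^3 + 15*z^2 + 25*z) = (z - 5)*(z + 2)*(z^3 - 4*z^2 - 5*z) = (z - 5)^2*(z + 2)*(z^2 + z) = z*(z - 5)^2*(z + 2)*(z + 1)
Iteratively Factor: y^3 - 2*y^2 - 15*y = (y - 5)*(y^2 + 3*y) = (y - 5)*(y + 3)*(y)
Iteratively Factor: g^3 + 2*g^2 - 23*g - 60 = (g + 3)*(g^2 - g - 20) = (g - 5)*(g + 3)*(g + 4)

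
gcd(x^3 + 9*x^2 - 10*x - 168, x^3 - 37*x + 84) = x^2 + 3*x - 28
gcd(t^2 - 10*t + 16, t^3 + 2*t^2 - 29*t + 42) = t - 2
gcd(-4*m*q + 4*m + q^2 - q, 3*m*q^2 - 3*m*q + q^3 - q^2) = q - 1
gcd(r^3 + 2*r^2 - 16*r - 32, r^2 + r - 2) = r + 2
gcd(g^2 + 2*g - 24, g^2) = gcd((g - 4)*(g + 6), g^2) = 1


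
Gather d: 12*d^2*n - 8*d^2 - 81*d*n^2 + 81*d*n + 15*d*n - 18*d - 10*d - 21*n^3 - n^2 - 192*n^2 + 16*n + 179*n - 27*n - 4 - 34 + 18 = d^2*(12*n - 8) + d*(-81*n^2 + 96*n - 28) - 21*n^3 - 193*n^2 + 168*n - 20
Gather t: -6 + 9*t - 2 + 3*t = 12*t - 8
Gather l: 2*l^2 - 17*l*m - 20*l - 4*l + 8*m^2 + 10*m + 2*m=2*l^2 + l*(-17*m - 24) + 8*m^2 + 12*m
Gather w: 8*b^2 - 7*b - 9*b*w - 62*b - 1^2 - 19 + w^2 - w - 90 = 8*b^2 - 69*b + w^2 + w*(-9*b - 1) - 110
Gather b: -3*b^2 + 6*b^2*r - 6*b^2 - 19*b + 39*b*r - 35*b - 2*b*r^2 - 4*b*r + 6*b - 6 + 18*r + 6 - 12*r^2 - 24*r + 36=b^2*(6*r - 9) + b*(-2*r^2 + 35*r - 48) - 12*r^2 - 6*r + 36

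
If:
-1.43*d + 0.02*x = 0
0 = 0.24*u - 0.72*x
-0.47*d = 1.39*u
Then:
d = 0.00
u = 0.00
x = 0.00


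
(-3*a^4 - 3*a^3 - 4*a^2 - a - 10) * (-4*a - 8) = 12*a^5 + 36*a^4 + 40*a^3 + 36*a^2 + 48*a + 80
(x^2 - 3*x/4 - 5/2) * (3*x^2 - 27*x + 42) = 3*x^4 - 117*x^3/4 + 219*x^2/4 + 36*x - 105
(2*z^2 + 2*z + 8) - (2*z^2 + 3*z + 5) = 3 - z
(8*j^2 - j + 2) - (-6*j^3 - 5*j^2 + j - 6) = 6*j^3 + 13*j^2 - 2*j + 8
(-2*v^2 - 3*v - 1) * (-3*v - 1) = 6*v^3 + 11*v^2 + 6*v + 1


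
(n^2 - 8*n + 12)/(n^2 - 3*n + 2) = (n - 6)/(n - 1)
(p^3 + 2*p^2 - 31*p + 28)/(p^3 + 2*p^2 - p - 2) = (p^2 + 3*p - 28)/(p^2 + 3*p + 2)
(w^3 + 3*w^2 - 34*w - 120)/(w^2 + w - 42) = (w^2 + 9*w + 20)/(w + 7)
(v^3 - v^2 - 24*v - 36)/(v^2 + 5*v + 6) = v - 6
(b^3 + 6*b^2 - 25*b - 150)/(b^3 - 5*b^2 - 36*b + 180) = (b + 5)/(b - 6)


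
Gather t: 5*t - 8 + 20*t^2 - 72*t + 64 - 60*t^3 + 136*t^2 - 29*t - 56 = -60*t^3 + 156*t^2 - 96*t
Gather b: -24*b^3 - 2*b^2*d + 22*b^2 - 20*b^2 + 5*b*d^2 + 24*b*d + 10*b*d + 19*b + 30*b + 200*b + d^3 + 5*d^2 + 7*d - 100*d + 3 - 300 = -24*b^3 + b^2*(2 - 2*d) + b*(5*d^2 + 34*d + 249) + d^3 + 5*d^2 - 93*d - 297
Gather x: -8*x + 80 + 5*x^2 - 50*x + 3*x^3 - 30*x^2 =3*x^3 - 25*x^2 - 58*x + 80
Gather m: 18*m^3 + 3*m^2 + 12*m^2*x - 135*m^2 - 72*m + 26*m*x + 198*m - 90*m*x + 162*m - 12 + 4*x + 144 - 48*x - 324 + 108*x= 18*m^3 + m^2*(12*x - 132) + m*(288 - 64*x) + 64*x - 192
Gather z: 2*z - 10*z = -8*z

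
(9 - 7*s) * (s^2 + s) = -7*s^3 + 2*s^2 + 9*s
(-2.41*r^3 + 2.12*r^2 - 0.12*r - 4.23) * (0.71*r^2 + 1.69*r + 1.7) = -1.7111*r^5 - 2.5677*r^4 - 0.599400000000001*r^3 + 0.3979*r^2 - 7.3527*r - 7.191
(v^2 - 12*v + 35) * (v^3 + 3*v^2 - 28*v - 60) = v^5 - 9*v^4 - 29*v^3 + 381*v^2 - 260*v - 2100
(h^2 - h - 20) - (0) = h^2 - h - 20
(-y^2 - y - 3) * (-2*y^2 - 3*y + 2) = 2*y^4 + 5*y^3 + 7*y^2 + 7*y - 6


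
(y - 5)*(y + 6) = y^2 + y - 30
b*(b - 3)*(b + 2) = b^3 - b^2 - 6*b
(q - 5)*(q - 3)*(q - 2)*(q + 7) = q^4 - 3*q^3 - 39*q^2 + 187*q - 210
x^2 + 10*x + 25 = (x + 5)^2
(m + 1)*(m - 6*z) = m^2 - 6*m*z + m - 6*z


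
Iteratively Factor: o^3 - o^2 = (o - 1)*(o^2) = o*(o - 1)*(o)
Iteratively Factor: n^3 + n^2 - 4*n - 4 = (n + 1)*(n^2 - 4) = (n - 2)*(n + 1)*(n + 2)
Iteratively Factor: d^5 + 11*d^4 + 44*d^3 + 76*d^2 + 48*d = (d + 4)*(d^4 + 7*d^3 + 16*d^2 + 12*d) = (d + 3)*(d + 4)*(d^3 + 4*d^2 + 4*d) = d*(d + 3)*(d + 4)*(d^2 + 4*d + 4) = d*(d + 2)*(d + 3)*(d + 4)*(d + 2)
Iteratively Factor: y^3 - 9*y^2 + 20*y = (y)*(y^2 - 9*y + 20) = y*(y - 5)*(y - 4)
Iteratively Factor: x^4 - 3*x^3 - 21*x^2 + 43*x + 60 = (x + 1)*(x^3 - 4*x^2 - 17*x + 60) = (x - 5)*(x + 1)*(x^2 + x - 12) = (x - 5)*(x - 3)*(x + 1)*(x + 4)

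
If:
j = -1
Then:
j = -1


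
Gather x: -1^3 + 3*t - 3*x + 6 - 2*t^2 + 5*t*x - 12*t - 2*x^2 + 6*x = -2*t^2 - 9*t - 2*x^2 + x*(5*t + 3) + 5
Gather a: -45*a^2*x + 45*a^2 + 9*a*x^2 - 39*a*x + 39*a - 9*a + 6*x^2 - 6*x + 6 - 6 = a^2*(45 - 45*x) + a*(9*x^2 - 39*x + 30) + 6*x^2 - 6*x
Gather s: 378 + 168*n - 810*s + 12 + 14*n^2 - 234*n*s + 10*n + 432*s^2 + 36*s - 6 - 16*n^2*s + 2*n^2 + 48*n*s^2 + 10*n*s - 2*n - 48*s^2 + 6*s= 16*n^2 + 176*n + s^2*(48*n + 384) + s*(-16*n^2 - 224*n - 768) + 384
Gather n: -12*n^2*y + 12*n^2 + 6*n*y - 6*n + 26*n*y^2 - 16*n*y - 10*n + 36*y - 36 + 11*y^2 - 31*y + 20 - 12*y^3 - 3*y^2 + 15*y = n^2*(12 - 12*y) + n*(26*y^2 - 10*y - 16) - 12*y^3 + 8*y^2 + 20*y - 16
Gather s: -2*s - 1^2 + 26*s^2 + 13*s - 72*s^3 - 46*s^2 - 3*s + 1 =-72*s^3 - 20*s^2 + 8*s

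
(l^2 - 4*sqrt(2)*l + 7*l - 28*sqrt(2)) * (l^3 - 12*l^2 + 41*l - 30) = l^5 - 4*sqrt(2)*l^4 - 5*l^4 - 43*l^3 + 20*sqrt(2)*l^3 + 172*sqrt(2)*l^2 + 257*l^2 - 1028*sqrt(2)*l - 210*l + 840*sqrt(2)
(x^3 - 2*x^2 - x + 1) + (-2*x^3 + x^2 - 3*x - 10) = -x^3 - x^2 - 4*x - 9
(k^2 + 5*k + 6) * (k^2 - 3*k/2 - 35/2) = k^4 + 7*k^3/2 - 19*k^2 - 193*k/2 - 105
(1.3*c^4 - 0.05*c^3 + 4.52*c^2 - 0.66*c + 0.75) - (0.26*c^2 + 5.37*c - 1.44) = 1.3*c^4 - 0.05*c^3 + 4.26*c^2 - 6.03*c + 2.19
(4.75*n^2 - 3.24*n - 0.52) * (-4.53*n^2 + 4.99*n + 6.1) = -21.5175*n^4 + 38.3797*n^3 + 15.163*n^2 - 22.3588*n - 3.172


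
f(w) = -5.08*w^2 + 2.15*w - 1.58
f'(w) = 2.15 - 10.16*w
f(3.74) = -64.60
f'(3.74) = -35.85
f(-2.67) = -43.54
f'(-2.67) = 29.28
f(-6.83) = -253.24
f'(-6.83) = 71.54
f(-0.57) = -4.46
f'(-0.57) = 7.94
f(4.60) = -99.18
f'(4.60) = -44.59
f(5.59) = -148.30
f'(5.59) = -54.64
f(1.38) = -8.29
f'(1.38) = -11.87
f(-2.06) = -27.57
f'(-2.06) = 23.08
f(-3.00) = -53.75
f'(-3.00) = 32.63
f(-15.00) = -1176.83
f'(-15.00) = 154.55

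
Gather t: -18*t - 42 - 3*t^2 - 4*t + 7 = -3*t^2 - 22*t - 35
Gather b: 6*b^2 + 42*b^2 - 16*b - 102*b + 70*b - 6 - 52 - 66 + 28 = 48*b^2 - 48*b - 96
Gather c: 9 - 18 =-9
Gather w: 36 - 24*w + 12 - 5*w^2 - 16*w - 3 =-5*w^2 - 40*w + 45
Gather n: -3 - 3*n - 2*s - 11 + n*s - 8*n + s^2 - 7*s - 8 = n*(s - 11) + s^2 - 9*s - 22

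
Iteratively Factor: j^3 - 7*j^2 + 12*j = (j - 3)*(j^2 - 4*j) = j*(j - 3)*(j - 4)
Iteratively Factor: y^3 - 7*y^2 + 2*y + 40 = (y + 2)*(y^2 - 9*y + 20) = (y - 5)*(y + 2)*(y - 4)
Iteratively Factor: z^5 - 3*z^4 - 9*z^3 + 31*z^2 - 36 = (z + 3)*(z^4 - 6*z^3 + 9*z^2 + 4*z - 12) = (z - 3)*(z + 3)*(z^3 - 3*z^2 + 4) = (z - 3)*(z - 2)*(z + 3)*(z^2 - z - 2) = (z - 3)*(z - 2)*(z + 1)*(z + 3)*(z - 2)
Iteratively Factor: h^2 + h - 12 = (h + 4)*(h - 3)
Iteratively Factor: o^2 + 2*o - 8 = (o - 2)*(o + 4)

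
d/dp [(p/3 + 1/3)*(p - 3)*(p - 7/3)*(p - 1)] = 4*p^3/3 - 16*p^2/3 + 4*p + 16/9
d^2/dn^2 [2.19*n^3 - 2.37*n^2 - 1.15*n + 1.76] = 13.14*n - 4.74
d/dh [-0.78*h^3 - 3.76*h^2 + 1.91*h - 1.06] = -2.34*h^2 - 7.52*h + 1.91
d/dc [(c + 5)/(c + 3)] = -2/(c + 3)^2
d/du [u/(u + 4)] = 4/(u + 4)^2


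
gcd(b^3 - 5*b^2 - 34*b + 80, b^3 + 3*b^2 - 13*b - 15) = b + 5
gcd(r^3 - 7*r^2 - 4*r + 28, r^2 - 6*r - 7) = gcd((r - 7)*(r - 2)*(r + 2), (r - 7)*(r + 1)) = r - 7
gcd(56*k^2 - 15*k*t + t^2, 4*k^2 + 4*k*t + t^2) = 1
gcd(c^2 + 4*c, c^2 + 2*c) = c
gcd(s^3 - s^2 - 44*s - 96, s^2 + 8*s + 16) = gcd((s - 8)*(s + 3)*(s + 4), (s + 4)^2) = s + 4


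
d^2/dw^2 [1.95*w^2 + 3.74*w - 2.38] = 3.90000000000000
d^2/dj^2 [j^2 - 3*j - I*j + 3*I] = 2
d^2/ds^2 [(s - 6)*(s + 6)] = 2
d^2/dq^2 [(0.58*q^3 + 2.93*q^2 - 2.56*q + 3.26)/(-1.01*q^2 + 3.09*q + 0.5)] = (8.88178419700125e-16*q^5 - 5.32907051820075e-15*q^4 - 24.727158*q^3 - 34.207656*q^2 + 67.931604*q - 74.921612)/(1.030301*q^6 - 9.456327*q^5 + 27.400593*q^4 - 20.140929*q^3 - 13.56465*q^2 - 2.3175*q - 0.125)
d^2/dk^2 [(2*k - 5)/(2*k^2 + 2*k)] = (3*k*(1 - 2*k)*(k + 1) + (2*k - 5)*(2*k + 1)^2)/(k^3*(k + 1)^3)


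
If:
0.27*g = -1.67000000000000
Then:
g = -6.19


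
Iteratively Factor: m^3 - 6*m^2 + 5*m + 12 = (m - 3)*(m^2 - 3*m - 4) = (m - 3)*(m + 1)*(m - 4)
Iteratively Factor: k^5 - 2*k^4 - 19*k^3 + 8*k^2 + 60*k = (k - 2)*(k^4 - 19*k^2 - 30*k) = k*(k - 2)*(k^3 - 19*k - 30) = k*(k - 5)*(k - 2)*(k^2 + 5*k + 6) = k*(k - 5)*(k - 2)*(k + 3)*(k + 2)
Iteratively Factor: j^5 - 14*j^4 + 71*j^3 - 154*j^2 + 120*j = (j - 2)*(j^4 - 12*j^3 + 47*j^2 - 60*j) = (j - 3)*(j - 2)*(j^3 - 9*j^2 + 20*j) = j*(j - 3)*(j - 2)*(j^2 - 9*j + 20) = j*(j - 5)*(j - 3)*(j - 2)*(j - 4)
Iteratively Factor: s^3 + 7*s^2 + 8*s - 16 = (s + 4)*(s^2 + 3*s - 4) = (s + 4)^2*(s - 1)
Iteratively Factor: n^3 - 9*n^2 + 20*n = (n)*(n^2 - 9*n + 20) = n*(n - 4)*(n - 5)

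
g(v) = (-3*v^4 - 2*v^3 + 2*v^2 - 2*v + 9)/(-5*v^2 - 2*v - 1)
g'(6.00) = 7.36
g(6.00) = 22.03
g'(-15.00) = -17.84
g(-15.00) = 131.97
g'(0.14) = 16.83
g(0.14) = -6.35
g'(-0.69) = -12.01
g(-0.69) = -5.65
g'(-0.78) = -9.70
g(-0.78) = -4.68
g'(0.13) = 17.20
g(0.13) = -6.52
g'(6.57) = 8.04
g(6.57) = 26.42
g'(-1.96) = -2.96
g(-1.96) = 0.53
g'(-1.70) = -3.03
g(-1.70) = -0.24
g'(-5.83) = -6.87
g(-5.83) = 18.71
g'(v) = (10*v + 2)*(-3*v^4 - 2*v^3 + 2*v^2 - 2*v + 9)/(-5*v^2 - 2*v - 1)^2 + (-12*v^3 - 6*v^2 + 4*v - 2)/(-5*v^2 - 2*v - 1)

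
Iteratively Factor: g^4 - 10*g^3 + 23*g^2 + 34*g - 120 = (g - 3)*(g^3 - 7*g^2 + 2*g + 40) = (g - 4)*(g - 3)*(g^2 - 3*g - 10) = (g - 5)*(g - 4)*(g - 3)*(g + 2)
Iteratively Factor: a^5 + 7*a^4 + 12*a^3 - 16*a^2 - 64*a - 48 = (a + 2)*(a^4 + 5*a^3 + 2*a^2 - 20*a - 24) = (a - 2)*(a + 2)*(a^3 + 7*a^2 + 16*a + 12) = (a - 2)*(a + 2)^2*(a^2 + 5*a + 6) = (a - 2)*(a + 2)^3*(a + 3)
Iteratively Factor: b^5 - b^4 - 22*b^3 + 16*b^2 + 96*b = (b - 3)*(b^4 + 2*b^3 - 16*b^2 - 32*b) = (b - 3)*(b + 4)*(b^3 - 2*b^2 - 8*b) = (b - 3)*(b + 2)*(b + 4)*(b^2 - 4*b) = (b - 4)*(b - 3)*(b + 2)*(b + 4)*(b)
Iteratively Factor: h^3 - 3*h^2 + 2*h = (h - 1)*(h^2 - 2*h) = h*(h - 1)*(h - 2)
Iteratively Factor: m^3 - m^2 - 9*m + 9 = (m - 1)*(m^2 - 9) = (m - 3)*(m - 1)*(m + 3)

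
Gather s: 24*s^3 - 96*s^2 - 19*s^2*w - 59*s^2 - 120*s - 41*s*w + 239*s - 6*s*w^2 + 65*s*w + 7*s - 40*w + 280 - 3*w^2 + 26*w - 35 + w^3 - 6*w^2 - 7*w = 24*s^3 + s^2*(-19*w - 155) + s*(-6*w^2 + 24*w + 126) + w^3 - 9*w^2 - 21*w + 245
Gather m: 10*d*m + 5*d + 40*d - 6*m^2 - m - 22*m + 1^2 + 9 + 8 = 45*d - 6*m^2 + m*(10*d - 23) + 18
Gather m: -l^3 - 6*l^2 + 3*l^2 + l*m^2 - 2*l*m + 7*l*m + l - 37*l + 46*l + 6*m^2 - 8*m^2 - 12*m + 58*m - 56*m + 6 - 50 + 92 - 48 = -l^3 - 3*l^2 + 10*l + m^2*(l - 2) + m*(5*l - 10)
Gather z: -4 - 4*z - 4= -4*z - 8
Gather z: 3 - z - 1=2 - z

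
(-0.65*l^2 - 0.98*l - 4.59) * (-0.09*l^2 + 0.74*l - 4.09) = 0.0585*l^4 - 0.3928*l^3 + 2.3464*l^2 + 0.6116*l + 18.7731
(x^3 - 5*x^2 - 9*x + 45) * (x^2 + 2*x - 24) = x^5 - 3*x^4 - 43*x^3 + 147*x^2 + 306*x - 1080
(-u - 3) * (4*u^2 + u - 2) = -4*u^3 - 13*u^2 - u + 6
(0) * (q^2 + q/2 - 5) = 0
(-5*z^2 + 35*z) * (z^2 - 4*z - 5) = -5*z^4 + 55*z^3 - 115*z^2 - 175*z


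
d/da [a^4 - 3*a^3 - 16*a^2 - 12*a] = 4*a^3 - 9*a^2 - 32*a - 12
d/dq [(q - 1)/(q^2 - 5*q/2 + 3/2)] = -4/(4*q^2 - 12*q + 9)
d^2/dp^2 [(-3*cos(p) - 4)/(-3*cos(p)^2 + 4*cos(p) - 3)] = 2*(243*(1 - cos(2*p))^2*cos(p) + 180*(1 - cos(2*p))^2 + 966*cos(p) + 200*cos(2*p) - 144*cos(3*p) - 54*cos(5*p) - 1032)/(8*cos(p) - 3*cos(2*p) - 9)^3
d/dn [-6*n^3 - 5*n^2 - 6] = 2*n*(-9*n - 5)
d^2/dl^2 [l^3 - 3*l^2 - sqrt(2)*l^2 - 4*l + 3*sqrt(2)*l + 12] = 6*l - 6 - 2*sqrt(2)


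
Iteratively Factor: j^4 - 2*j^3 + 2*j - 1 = (j + 1)*(j^3 - 3*j^2 + 3*j - 1) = (j - 1)*(j + 1)*(j^2 - 2*j + 1) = (j - 1)^2*(j + 1)*(j - 1)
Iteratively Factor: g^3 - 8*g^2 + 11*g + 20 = (g - 4)*(g^2 - 4*g - 5) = (g - 5)*(g - 4)*(g + 1)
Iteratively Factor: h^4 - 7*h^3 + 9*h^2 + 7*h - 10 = (h - 2)*(h^3 - 5*h^2 - h + 5) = (h - 2)*(h + 1)*(h^2 - 6*h + 5) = (h - 2)*(h - 1)*(h + 1)*(h - 5)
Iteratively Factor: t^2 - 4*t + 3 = (t - 1)*(t - 3)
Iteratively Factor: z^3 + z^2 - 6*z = (z - 2)*(z^2 + 3*z) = (z - 2)*(z + 3)*(z)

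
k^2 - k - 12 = (k - 4)*(k + 3)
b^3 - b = b*(b - 1)*(b + 1)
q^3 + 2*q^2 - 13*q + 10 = (q - 2)*(q - 1)*(q + 5)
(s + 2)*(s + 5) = s^2 + 7*s + 10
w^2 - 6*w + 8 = (w - 4)*(w - 2)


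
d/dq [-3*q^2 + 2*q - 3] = 2 - 6*q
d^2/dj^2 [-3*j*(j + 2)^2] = -18*j - 24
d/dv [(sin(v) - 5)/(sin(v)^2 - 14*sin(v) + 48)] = (10*sin(v) + cos(v)^2 - 23)*cos(v)/(sin(v)^2 - 14*sin(v) + 48)^2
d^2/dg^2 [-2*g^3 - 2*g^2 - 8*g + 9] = -12*g - 4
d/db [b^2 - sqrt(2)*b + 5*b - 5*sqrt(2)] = 2*b - sqrt(2) + 5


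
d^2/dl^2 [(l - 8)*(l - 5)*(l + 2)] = 6*l - 22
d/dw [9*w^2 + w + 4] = 18*w + 1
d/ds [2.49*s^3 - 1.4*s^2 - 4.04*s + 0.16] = 7.47*s^2 - 2.8*s - 4.04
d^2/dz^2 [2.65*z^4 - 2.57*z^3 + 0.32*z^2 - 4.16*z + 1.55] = 31.8*z^2 - 15.42*z + 0.64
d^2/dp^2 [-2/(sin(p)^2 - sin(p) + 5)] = 2*(4*sin(p)^4 - 3*sin(p)^3 - 25*sin(p)^2 + 11*sin(p) + 8)/(sin(p)^2 - sin(p) + 5)^3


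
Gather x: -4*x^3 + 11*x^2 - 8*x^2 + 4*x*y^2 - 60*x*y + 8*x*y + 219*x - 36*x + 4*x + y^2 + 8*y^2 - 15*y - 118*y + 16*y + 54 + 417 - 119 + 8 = -4*x^3 + 3*x^2 + x*(4*y^2 - 52*y + 187) + 9*y^2 - 117*y + 360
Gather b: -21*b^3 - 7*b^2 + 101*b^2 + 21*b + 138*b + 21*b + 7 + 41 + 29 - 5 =-21*b^3 + 94*b^2 + 180*b + 72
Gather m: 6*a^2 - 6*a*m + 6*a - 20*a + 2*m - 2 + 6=6*a^2 - 14*a + m*(2 - 6*a) + 4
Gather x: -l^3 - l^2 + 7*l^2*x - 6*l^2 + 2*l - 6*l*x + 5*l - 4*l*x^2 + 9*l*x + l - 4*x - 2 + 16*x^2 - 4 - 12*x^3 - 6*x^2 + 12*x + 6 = -l^3 - 7*l^2 + 8*l - 12*x^3 + x^2*(10 - 4*l) + x*(7*l^2 + 3*l + 8)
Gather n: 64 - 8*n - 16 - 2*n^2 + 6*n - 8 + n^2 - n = -n^2 - 3*n + 40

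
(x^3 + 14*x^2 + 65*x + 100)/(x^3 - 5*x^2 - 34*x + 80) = (x^2 + 9*x + 20)/(x^2 - 10*x + 16)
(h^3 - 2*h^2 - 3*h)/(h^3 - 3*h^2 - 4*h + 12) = h*(h + 1)/(h^2 - 4)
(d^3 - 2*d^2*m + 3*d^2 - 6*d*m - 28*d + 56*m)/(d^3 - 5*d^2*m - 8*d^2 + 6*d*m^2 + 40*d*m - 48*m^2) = (d^2 + 3*d - 28)/(d^2 - 3*d*m - 8*d + 24*m)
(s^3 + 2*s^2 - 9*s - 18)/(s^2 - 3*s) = s + 5 + 6/s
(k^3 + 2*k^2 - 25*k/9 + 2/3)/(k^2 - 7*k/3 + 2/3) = (k^2 + 7*k/3 - 2)/(k - 2)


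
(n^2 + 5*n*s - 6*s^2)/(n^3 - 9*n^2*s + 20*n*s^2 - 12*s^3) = (n + 6*s)/(n^2 - 8*n*s + 12*s^2)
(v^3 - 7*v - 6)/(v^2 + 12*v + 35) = (v^3 - 7*v - 6)/(v^2 + 12*v + 35)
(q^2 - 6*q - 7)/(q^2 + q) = (q - 7)/q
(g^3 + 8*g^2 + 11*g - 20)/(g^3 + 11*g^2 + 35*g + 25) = (g^2 + 3*g - 4)/(g^2 + 6*g + 5)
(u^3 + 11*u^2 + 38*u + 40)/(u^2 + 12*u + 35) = (u^2 + 6*u + 8)/(u + 7)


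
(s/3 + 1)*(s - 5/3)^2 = s^3/3 - s^2/9 - 65*s/27 + 25/9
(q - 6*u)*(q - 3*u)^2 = q^3 - 12*q^2*u + 45*q*u^2 - 54*u^3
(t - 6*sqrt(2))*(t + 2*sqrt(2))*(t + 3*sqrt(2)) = t^3 - sqrt(2)*t^2 - 48*t - 72*sqrt(2)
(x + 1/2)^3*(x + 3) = x^4 + 9*x^3/2 + 21*x^2/4 + 19*x/8 + 3/8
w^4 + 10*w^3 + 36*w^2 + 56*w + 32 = (w + 2)^3*(w + 4)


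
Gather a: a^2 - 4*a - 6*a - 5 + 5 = a^2 - 10*a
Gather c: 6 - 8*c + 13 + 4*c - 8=11 - 4*c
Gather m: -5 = -5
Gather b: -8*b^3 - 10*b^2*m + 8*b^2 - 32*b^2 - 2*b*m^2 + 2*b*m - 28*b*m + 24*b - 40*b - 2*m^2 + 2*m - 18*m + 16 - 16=-8*b^3 + b^2*(-10*m - 24) + b*(-2*m^2 - 26*m - 16) - 2*m^2 - 16*m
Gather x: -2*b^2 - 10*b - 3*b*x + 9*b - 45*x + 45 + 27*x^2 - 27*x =-2*b^2 - b + 27*x^2 + x*(-3*b - 72) + 45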